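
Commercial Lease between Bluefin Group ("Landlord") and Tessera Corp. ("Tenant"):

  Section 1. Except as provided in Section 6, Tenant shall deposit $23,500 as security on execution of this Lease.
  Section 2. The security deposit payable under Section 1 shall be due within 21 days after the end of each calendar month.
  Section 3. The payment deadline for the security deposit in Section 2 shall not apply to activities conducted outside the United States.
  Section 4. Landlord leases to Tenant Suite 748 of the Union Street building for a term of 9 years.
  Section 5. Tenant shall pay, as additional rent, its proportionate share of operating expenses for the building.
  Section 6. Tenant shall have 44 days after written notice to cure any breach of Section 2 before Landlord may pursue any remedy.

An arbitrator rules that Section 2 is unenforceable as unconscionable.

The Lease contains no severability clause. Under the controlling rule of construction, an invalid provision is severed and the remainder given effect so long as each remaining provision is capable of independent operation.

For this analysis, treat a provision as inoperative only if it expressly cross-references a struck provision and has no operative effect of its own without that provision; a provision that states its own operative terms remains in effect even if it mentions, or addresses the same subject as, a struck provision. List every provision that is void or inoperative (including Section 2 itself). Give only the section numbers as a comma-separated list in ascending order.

Section 2 is struck. Section 3 does nothing except set the carve-out from the payment deadline for the security deposit by reference to Section 2; with Section 2 gone it has no independent effect and is inoperative. Section 6 merely fixes the cure period for breach of Section 2; with Section 2 gone it has nothing to operate on and falls away. Although Section 1 refers to Section 6, its operative terms do not depend on Section 6, so it remains in effect. With no severability clause, the stated default rule severs what cannot stand and enforces each remaining provision that can operate on its own. That leaves Section 1, Section 4, and Section 5 in effect.

2, 3, 6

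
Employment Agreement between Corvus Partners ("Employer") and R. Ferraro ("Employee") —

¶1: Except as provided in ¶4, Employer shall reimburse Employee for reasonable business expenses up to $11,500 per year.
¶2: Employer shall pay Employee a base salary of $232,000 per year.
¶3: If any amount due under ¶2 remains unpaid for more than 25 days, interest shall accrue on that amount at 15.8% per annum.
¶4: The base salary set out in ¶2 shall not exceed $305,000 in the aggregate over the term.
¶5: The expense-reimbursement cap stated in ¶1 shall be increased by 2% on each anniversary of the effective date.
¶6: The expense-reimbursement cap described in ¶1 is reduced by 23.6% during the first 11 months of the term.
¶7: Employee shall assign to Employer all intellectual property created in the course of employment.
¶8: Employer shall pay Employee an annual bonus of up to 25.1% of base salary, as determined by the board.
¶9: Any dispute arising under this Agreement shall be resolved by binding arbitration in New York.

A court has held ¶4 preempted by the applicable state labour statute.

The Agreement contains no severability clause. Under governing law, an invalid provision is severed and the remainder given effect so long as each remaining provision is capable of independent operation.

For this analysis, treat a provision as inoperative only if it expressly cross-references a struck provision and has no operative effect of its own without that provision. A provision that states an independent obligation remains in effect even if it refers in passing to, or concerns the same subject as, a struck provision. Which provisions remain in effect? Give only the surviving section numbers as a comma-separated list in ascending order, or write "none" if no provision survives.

1, 2, 3, 5, 6, 7, 8, 9

¶4 is struck. ¶1 mentions ¶4 but its own obligation stands independently of ¶4, so ¶1 is not affected. Nothing else in the Agreement is defined by reference to ¶4. With no severability clause, the stated default rule severs what cannot stand and enforces each remaining provision that can operate on its own. ¶1, ¶2, ¶3, ¶5, ¶6, ¶7, ¶8, and ¶9 remain in effect.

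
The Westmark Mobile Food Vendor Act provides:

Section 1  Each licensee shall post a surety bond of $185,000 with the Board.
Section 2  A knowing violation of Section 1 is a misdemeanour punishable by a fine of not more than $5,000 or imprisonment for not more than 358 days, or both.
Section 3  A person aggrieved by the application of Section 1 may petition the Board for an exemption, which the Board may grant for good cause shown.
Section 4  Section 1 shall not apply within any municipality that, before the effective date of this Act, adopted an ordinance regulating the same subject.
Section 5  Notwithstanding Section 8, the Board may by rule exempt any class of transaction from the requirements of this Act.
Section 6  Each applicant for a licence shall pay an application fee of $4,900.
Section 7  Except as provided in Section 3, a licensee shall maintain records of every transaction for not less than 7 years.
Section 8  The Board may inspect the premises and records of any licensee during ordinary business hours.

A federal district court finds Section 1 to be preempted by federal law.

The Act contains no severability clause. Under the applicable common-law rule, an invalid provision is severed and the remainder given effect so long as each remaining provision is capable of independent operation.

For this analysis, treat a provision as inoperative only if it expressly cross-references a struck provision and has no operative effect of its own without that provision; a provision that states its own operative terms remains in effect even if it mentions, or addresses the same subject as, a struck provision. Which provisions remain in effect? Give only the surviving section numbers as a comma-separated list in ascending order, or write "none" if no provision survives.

5, 6, 7, 8

Section 1 is struck. Section 2 has no operative effect of its own apart from Section 1 and is therefore inoperative. Section 3 operates only by reference to Section 1, so it falls with Section 1. The only function of Section 4 is the local-preemption carve-out from Section 1, so it cannot stand once Section 1 is removed. Although Section 7 refers to Section 3, its operative terms do not depend on Section 3, so it remains in effect. Under the stated default rule, only provisions that cannot operate independently fall away; the rest are enforced. The provisions still in force are Section 5, Section 6, Section 7, and Section 8.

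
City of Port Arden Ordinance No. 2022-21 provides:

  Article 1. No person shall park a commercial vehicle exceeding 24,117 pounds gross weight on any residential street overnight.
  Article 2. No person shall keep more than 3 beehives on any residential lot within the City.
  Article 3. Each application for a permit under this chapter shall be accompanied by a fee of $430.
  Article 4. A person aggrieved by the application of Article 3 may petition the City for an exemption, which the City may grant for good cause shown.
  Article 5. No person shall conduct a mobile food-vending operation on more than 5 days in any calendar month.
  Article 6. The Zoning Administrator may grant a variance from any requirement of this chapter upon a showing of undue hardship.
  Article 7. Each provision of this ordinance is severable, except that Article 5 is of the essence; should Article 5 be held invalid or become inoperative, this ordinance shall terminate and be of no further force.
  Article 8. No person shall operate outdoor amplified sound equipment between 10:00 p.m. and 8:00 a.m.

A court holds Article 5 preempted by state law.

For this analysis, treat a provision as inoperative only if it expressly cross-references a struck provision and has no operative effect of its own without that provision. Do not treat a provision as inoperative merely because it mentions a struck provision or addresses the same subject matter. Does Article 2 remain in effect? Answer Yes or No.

No

Article 5 is struck. No other provision's operative terms depend on Article 5. Article 7 makes Article 5 an essential term, and Article 5 is the provision held invalid; under Article 7, the entire ordinance is therefore void. No provision of the ordinance survives. Article 2 is among the inoperative provisions, so the answer is no.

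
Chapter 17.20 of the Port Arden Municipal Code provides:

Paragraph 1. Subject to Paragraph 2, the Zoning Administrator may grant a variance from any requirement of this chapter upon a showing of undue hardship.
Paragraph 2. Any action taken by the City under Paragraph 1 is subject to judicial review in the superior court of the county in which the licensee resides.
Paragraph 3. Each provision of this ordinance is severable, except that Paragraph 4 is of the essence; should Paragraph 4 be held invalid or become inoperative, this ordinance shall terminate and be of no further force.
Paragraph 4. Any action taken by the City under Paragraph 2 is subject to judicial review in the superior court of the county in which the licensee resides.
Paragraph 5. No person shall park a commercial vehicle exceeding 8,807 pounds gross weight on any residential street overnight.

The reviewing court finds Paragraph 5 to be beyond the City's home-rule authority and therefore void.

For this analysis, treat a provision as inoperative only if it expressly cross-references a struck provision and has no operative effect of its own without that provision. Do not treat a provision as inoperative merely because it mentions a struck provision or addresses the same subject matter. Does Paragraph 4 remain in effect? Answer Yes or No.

Yes

Paragraph 5 is struck. Nothing else in the ordinance is defined by reference to Paragraph 5. Paragraph 3 makes Paragraph 4 an essential term, but Paragraph 4 is unaffected, so the severability proviso in Paragraph 3 preserves the remaining provisions. The provisions still in force are Paragraph 1, Paragraph 2, Paragraph 3, and Paragraph 4. Paragraph 4 is among the surviving provisions, so the answer is yes.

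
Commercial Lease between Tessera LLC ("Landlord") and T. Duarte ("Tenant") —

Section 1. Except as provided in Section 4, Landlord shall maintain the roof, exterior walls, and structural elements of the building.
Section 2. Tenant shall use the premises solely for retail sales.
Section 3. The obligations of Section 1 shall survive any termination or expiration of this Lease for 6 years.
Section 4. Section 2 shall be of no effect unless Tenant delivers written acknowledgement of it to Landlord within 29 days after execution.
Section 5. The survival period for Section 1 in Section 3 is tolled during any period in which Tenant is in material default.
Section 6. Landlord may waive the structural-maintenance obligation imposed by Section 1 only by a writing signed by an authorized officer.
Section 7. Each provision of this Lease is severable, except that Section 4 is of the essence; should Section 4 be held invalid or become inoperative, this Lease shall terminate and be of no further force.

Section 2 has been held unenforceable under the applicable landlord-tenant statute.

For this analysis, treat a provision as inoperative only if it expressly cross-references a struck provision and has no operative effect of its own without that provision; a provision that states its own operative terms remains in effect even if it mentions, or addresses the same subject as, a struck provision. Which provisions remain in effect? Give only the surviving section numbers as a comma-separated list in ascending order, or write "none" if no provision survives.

none

Section 2 is struck. Section 4 has no operative effect of its own apart from Section 2 and is therefore inoperative. Section 7 makes Section 4 an essential term, and Section 4 has been rendered inoperative by the cascade; under Section 7, the entire Lease is therefore void. No provision of the Lease survives.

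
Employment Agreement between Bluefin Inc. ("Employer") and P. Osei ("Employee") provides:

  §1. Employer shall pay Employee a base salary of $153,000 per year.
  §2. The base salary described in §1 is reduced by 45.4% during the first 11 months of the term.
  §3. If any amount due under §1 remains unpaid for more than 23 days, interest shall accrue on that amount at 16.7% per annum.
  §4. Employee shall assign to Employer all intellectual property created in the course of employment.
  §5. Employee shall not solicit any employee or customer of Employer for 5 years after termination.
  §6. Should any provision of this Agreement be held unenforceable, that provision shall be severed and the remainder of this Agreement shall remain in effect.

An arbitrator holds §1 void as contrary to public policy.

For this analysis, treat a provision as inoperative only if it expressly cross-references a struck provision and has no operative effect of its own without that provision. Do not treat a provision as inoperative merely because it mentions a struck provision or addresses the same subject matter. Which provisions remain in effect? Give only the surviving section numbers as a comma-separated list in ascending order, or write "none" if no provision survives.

4, 5, 6

§1 is struck. §2 operates only by reference to §1, so it falls with §1. §3 has no operative effect of its own apart from §1 and is therefore inoperative. §6 is a severability clause and preserves every provision that can still be given independent effect. §4, §5, and §6 remain in effect.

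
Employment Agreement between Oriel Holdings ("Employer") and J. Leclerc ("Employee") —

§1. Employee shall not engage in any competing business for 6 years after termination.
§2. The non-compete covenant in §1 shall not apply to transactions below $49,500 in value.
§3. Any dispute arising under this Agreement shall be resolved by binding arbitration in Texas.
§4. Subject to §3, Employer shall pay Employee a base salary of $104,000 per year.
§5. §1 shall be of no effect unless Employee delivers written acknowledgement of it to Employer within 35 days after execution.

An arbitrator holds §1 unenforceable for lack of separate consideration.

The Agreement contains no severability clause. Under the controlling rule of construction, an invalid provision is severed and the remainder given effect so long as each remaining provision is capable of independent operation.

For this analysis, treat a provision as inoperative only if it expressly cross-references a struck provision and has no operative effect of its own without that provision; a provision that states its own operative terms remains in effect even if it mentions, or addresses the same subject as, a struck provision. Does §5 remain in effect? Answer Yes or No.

No

§1 is struck. The whole of §2 is the carve-out from the non-compete covenant, defined by reference to §1, so §2 cannot stand once §1 is removed. §5 merely fixes the acknowledgement condition for §1; with §1 gone it has nothing to operate on and falls away. With no severability clause, the stated default rule severs what cannot stand and enforces each remaining provision that can operate on its own. §3 and §4 remain in effect. §5 is among the inoperative provisions, so the answer is no.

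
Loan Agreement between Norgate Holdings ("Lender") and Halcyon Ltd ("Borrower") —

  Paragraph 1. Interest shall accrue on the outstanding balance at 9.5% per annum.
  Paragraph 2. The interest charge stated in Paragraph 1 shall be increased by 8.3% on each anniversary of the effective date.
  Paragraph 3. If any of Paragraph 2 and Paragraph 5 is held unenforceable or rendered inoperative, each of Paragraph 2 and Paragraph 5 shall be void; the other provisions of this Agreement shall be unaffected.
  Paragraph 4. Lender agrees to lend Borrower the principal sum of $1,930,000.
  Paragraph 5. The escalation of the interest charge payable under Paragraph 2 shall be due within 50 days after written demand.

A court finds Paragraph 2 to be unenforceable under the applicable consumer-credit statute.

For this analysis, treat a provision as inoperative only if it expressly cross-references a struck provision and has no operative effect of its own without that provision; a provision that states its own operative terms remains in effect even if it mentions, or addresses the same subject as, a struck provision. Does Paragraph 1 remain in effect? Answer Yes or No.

Paragraph 2 is struck. Paragraph 5 operates only by reference to Paragraph 2, so it falls with Paragraph 2. Paragraph 3 declares Paragraph 2 and Paragraph 5 mutually dependent; since one of them has fallen, all of them are of no effect. The remainder continues in force under Paragraph 3. The provisions still in force are Paragraph 1, Paragraph 3, and Paragraph 4. Paragraph 1 is among the surviving provisions, so the answer is yes.

Yes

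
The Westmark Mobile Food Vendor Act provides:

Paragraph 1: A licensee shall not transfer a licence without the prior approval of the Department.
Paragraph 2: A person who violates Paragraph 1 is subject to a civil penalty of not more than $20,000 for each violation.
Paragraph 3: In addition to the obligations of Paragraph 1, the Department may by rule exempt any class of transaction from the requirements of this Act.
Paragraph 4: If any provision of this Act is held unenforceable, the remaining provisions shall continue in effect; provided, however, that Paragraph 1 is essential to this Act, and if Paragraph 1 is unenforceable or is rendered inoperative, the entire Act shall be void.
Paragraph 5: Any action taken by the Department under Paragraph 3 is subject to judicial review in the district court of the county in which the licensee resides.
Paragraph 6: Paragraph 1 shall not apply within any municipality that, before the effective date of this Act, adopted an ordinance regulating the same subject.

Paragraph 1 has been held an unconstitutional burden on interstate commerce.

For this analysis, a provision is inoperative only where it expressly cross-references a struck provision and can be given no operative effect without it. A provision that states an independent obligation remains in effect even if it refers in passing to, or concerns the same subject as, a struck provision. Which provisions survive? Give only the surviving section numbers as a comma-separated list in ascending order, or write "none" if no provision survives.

none

Paragraph 1 is struck. The only function of Paragraph 2 is the civil penalty for violating Paragraph 1, so it cannot stand once Paragraph 1 is removed. Paragraph 6 merely fixes the local-preemption carve-out from Paragraph 1; with Paragraph 1 gone it has nothing to operate on and falls away. Paragraph 4 makes Paragraph 1 an essential term, and Paragraph 1 is the provision held invalid; under Paragraph 4, the entire Act is therefore void. No provision of the Act survives.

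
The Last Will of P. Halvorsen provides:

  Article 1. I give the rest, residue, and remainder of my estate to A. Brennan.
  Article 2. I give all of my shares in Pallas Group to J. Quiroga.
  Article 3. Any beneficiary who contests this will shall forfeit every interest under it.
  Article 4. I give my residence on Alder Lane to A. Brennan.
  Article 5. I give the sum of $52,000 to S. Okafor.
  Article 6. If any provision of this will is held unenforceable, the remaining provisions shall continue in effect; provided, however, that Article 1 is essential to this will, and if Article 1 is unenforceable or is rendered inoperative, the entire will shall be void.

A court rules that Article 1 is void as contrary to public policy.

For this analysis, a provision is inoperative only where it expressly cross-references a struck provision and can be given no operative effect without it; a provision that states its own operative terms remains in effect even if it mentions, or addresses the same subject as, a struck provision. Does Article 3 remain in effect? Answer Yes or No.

No

Article 1 is struck. Nothing else in the will is defined by reference to Article 1. Article 6 makes Article 1 an essential term, and Article 1 is the provision held invalid; under Article 6, the entire will is therefore void. No provision of the will survives. Article 3 is among the inoperative provisions, so the answer is no.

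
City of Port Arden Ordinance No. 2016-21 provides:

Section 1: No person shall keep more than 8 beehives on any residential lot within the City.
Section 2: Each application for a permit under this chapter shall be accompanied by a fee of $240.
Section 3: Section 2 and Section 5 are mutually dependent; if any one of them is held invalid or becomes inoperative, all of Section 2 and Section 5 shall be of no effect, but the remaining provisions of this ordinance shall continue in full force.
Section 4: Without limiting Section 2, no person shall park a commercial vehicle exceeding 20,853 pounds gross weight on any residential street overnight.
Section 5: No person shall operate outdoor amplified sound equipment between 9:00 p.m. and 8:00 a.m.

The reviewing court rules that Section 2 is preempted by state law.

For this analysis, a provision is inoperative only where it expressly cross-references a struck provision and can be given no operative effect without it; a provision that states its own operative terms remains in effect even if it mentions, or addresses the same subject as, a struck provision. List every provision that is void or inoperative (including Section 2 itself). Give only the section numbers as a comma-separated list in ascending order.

2, 5

Section 2 is struck. Although Section 4 refers to Section 2, its operative terms do not depend on Section 2, so it remains in effect. No other provision's operative terms depend on Section 2. Section 3 declares Section 2 and Section 5 mutually dependent; since one of them has fallen, all of them are of no effect. That brings down Section 5 as well. The remainder continues in force under Section 3. The provisions still in force are Section 1, Section 3, and Section 4.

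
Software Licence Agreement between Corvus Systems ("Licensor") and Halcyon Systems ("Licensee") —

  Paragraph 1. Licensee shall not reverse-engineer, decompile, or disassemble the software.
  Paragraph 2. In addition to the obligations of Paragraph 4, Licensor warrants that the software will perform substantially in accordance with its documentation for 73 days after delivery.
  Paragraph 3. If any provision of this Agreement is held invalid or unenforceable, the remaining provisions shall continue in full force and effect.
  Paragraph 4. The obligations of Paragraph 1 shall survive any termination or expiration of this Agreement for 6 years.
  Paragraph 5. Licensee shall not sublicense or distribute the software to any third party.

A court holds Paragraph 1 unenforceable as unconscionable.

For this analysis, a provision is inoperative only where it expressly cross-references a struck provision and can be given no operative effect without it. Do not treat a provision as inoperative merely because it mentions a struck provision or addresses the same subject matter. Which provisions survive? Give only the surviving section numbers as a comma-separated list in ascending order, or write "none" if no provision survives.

Paragraph 1 is struck. Paragraph 4 merely fixes the survival period for Paragraph 1; with Paragraph 1 gone it has nothing to operate on and falls away. Paragraph 2 mentions Paragraph 4 but its own obligation stands independently of Paragraph 4, so Paragraph 2 is not affected. Paragraph 3 is a severability clause and preserves every provision that can still be given independent effect. The provisions still in force are Paragraph 2, Paragraph 3, and Paragraph 5.

2, 3, 5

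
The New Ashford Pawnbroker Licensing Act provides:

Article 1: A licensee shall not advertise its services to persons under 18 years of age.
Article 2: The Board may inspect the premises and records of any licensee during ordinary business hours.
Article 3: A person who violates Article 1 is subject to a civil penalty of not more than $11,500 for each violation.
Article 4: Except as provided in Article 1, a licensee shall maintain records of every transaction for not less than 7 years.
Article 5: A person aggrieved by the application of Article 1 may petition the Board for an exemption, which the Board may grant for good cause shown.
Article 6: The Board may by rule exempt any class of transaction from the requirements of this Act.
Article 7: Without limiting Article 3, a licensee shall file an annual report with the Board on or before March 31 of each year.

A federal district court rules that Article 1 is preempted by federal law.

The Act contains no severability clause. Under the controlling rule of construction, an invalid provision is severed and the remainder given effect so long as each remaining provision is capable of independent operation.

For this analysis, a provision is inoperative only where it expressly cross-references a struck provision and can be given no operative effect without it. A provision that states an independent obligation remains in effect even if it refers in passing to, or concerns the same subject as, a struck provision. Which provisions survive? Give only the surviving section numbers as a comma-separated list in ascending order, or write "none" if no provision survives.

2, 4, 6, 7

Article 1 is struck. Article 3 has no operative effect of its own apart from Article 1 and is therefore inoperative. Article 5 merely fixes the exemption procedure for Article 1; with Article 1 gone it has nothing to operate on and falls away. Although Article 7 refers to Article 3, its operative terms do not depend on Article 3, so it remains in effect. Article 4 mentions Article 1 but its own obligation stands independently of Article 1, so Article 4 is not affected. Under the stated default rule, only provisions that cannot operate independently fall away; the rest are enforced. Article 2, Article 4, Article 6, and Article 7 remain in effect.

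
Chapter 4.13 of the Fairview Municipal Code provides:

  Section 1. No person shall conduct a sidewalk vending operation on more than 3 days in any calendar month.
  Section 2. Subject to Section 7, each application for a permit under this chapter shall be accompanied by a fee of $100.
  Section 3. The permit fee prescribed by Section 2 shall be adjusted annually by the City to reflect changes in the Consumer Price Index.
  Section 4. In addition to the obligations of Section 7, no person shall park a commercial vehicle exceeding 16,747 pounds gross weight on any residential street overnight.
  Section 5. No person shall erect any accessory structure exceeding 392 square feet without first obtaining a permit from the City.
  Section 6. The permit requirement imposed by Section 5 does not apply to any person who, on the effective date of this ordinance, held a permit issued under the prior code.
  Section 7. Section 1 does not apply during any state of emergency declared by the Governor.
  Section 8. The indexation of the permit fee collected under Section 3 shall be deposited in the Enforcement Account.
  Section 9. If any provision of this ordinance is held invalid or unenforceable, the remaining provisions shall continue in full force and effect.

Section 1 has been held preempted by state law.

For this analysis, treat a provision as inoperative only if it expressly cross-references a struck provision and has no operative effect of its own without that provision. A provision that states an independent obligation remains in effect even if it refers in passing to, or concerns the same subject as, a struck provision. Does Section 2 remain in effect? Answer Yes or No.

Section 1 is struck. The only function of Section 7 is the emergency suspension of Section 1, so it cannot stand once Section 1 is removed. Section 2 mentions Section 7 but its own obligation stands independently of Section 7, so Section 2 is not affected. Although Section 4 refers to Section 7, its operative terms do not depend on Section 7, so it remains in effect. Under the severability clause in Section 9, the remaining provisions continue in force. Section 2, Section 3, Section 4, Section 5, Section 6, Section 8, and Section 9 remain in effect. Section 2 is among the surviving provisions, so the answer is yes.

Yes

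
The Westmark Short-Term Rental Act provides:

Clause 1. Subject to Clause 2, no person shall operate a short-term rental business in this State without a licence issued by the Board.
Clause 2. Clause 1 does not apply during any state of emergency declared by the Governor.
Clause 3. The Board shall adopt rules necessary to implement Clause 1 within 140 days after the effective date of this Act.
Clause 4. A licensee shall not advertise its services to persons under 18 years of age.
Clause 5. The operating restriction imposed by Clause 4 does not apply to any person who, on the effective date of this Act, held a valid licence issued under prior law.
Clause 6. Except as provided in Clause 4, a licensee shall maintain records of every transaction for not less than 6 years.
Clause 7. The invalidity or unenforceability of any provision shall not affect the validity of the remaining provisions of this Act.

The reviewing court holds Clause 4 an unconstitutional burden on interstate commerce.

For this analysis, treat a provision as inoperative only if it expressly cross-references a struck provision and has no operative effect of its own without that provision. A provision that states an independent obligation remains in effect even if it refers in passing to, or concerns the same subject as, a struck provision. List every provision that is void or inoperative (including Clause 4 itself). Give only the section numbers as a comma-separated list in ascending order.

4, 5

Clause 4 is struck. Clause 5 has no operative effect of its own apart from Clause 4 and is therefore inoperative. Although Clause 6 refers to Clause 4, its operative terms do not depend on Clause 4, so it remains in effect. Clause 7 is a severability clause and preserves every provision that can still be given independent effect. That leaves Clause 1, Clause 2, Clause 3, Clause 6, and Clause 7 in effect.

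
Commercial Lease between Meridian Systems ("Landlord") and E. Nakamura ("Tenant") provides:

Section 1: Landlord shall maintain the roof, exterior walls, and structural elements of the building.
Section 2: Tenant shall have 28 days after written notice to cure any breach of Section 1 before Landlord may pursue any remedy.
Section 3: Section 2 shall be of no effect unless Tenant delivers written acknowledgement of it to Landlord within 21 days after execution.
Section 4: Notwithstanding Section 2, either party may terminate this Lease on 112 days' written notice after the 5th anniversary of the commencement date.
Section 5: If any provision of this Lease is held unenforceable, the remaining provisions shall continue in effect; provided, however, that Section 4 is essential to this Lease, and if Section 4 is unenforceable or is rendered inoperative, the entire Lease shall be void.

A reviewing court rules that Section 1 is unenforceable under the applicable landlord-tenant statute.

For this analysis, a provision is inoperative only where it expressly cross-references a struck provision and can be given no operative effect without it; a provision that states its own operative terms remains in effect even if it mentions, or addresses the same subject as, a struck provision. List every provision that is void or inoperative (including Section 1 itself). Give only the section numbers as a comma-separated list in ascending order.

Section 1 is struck. Section 2 operates only by reference to Section 1, so it falls with Section 1. Section 3 has no operative effect of its own apart from Section 2 and is therefore inoperative. Section 4 mentions Section 2 but its own obligation stands independently of Section 2, so Section 4 is not affected. Section 5 makes Section 4 an essential term, but Section 4 is unaffected, so the severability proviso in Section 5 preserves the remaining provisions. The provisions still in force are Section 4 and Section 5.

1, 2, 3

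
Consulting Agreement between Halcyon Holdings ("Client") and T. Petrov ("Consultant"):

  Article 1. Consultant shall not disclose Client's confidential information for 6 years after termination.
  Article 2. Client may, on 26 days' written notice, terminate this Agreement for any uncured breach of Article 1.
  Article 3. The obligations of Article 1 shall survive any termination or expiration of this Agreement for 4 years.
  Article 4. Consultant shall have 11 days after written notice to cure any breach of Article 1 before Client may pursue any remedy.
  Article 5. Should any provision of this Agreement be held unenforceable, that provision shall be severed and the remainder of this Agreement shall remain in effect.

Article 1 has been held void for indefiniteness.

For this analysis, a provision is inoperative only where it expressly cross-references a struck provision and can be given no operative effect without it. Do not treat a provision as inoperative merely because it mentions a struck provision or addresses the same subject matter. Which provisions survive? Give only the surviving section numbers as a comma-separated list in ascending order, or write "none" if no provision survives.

5

Article 1 is struck. Article 2 merely fixes the termination right for breach of Article 1; with Article 1 gone it has nothing to operate on and falls away. Article 3 operates only by reference to Article 1, so it falls with Article 1. Article 4 has no operative effect of its own apart from Article 1 and is therefore inoperative. Article 5 is a severability clause and preserves every provision that can still be given independent effect. Only Article 5 remains in effect.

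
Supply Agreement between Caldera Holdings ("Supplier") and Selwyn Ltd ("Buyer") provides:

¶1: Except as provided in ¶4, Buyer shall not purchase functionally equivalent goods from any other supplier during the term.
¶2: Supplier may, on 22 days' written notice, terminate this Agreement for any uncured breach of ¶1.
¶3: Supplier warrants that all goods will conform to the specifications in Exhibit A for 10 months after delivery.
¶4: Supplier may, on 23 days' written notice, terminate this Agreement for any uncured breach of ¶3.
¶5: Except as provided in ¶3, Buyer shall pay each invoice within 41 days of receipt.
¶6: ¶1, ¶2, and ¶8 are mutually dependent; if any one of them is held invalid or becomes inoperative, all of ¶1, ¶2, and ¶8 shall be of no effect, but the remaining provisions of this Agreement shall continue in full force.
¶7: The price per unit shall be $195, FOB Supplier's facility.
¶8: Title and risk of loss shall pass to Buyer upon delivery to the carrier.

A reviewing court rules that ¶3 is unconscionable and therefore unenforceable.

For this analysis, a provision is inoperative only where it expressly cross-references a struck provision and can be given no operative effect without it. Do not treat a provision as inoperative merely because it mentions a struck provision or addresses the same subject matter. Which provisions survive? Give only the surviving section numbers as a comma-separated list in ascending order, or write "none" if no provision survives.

1, 2, 5, 6, 7, 8

¶3 is struck. ¶4 operates only by reference to ¶3, so it falls with ¶3. Although ¶5 refers to ¶3, its operative terms do not depend on ¶3, so it remains in effect. ¶1 mentions ¶4 but its own obligation stands independently of ¶4, so ¶1 is not affected. ¶6 ties ¶1, ¶2, and ¶8 together, but none of those is affected here; the remaining provisions continue in force under ¶6. The provisions still in force are ¶1, ¶2, ¶5, ¶6, ¶7, and ¶8.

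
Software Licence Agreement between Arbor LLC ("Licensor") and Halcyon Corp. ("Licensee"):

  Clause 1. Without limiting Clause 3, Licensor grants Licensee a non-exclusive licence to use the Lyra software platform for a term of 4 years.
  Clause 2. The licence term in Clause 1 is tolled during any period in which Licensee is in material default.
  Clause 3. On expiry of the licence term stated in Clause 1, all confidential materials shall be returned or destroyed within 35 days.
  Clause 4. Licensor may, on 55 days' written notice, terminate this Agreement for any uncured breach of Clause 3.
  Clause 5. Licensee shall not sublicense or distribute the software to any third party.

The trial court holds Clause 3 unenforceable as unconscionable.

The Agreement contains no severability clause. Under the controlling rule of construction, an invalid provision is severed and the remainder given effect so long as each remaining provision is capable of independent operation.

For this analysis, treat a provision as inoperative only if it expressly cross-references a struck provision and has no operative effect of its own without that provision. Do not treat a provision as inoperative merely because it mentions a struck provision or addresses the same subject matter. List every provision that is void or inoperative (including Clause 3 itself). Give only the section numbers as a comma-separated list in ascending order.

Clause 3 is struck. Clause 4 operates only by reference to Clause 3, so it falls with Clause 3. Although Clause 1 refers to Clause 3, its operative terms do not depend on Clause 3, so it remains in effect. With no severability clause, the stated default rule severs what cannot stand and enforces each remaining provision that can operate on its own. Clause 1, Clause 2, and Clause 5 remain in effect.

3, 4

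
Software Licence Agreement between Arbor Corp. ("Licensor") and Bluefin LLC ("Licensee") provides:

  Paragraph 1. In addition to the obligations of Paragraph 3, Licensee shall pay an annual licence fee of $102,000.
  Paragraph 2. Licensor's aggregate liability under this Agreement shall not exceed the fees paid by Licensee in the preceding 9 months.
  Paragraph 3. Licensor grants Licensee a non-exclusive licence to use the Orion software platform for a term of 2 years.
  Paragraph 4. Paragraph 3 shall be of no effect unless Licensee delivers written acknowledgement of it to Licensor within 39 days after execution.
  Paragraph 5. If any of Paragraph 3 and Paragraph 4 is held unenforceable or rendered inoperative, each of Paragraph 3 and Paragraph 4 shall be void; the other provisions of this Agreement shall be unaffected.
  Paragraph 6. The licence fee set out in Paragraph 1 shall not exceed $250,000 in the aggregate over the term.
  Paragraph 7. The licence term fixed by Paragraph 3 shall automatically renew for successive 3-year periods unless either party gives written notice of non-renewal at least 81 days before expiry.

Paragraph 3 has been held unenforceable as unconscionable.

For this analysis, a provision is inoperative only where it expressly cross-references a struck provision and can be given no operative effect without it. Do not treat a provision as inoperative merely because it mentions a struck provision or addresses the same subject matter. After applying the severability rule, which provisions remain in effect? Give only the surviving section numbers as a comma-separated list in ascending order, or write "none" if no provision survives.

1, 2, 5, 6

Paragraph 3 is struck. Paragraph 4 has no operative effect of its own apart from Paragraph 3 and is therefore inoperative. Paragraph 7 operates only by reference to Paragraph 3, so it falls with Paragraph 3. Paragraph 1 mentions Paragraph 3 but its own obligation stands independently of Paragraph 3, so Paragraph 1 is not affected. Paragraph 5 declares Paragraph 3 and Paragraph 4 mutually dependent; since one of them has fallen, all of them are of no effect. The remainder continues in force under Paragraph 5. That leaves Paragraph 1, Paragraph 2, Paragraph 5, and Paragraph 6 in effect.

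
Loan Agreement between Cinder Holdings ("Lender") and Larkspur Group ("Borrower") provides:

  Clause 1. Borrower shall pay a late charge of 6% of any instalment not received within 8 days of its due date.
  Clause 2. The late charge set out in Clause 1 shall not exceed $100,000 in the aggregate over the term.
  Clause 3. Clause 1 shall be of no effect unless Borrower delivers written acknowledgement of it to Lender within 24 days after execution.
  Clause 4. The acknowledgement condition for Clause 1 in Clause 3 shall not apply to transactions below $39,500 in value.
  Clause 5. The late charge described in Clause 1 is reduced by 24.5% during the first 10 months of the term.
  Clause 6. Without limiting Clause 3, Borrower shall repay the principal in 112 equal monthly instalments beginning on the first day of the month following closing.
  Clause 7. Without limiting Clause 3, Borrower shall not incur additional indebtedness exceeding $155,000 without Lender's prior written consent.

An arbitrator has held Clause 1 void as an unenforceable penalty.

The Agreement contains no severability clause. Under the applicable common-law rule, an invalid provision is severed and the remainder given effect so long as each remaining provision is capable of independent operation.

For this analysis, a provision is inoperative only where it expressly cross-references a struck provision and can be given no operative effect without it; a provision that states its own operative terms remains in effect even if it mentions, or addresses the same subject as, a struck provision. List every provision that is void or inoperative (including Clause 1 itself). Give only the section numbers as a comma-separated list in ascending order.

1, 2, 3, 4, 5

Clause 1 is struck. Clause 2 does nothing except set the aggregate cap on the late charge by reference to Clause 1; with Clause 1 gone it has no independent effect and is inoperative. Clause 3 operates only by reference to Clause 1, so it falls with Clause 1. Clause 5 operates only by reference to Clause 1, so it falls with Clause 1. The whole of Clause 4 is the carve-out from the acknowledgement condition for Clause 1, defined by reference to Clause 3, so Clause 4 cannot stand once Clause 3 is removed. Although Clause 6 refers to Clause 3, its operative terms do not depend on Clause 3, so it remains in effect. Clause 7 mentions Clause 3 but its own obligation stands independently of Clause 3, so Clause 7 is not affected. Under the stated default rule, only provisions that cannot operate independently fall away; the rest are enforced. The provisions still in force are Clause 6 and Clause 7.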